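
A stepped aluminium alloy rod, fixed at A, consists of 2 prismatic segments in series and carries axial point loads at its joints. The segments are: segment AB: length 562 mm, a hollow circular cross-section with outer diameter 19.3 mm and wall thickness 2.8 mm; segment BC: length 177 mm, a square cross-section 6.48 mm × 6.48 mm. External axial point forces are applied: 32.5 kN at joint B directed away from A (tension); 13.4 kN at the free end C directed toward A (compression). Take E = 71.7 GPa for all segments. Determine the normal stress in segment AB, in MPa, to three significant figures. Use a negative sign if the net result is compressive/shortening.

132 MPa

Internal axial forces (sectioning from the free end, tension +): N_BC = -13.4 kN, N_AB = 19.1 kN.
A_AB = 145.1 mm².
σ_AB = N_AB/A_AB = 19100/145.1 = 131.6 MPa.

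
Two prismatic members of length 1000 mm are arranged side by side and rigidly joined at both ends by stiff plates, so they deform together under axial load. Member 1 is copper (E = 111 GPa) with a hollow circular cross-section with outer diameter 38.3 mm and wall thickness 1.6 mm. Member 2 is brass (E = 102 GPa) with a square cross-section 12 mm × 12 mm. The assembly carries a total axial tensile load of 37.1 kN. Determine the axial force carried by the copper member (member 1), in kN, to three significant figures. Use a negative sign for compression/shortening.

A_1 = 184.5 mm².
A_2 = 144 mm².
Equal strain + equilibrium ⇒ each member carries load in proportion to AE: A₁E₁ = 20480000 N, A₂E₂ = 14690000 N, ΣAE = 35160000 N.
F₁ = P·A₁E₁/ΣAE = 37100·20480000/35160000 = 21600 N.

21.6 kN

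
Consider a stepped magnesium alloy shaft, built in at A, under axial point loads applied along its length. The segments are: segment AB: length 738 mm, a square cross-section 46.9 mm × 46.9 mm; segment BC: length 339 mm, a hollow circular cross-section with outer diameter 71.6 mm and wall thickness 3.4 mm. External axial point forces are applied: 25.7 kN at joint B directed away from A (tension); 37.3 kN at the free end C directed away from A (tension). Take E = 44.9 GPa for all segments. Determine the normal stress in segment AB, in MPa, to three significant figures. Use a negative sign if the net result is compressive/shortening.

28.6 MPa

Internal axial forces (sectioning from the free end, tension +): N_BC = 37.3 kN, N_AB = 63 kN.
A_AB = 2200 mm².
σ_AB = N_AB/A_AB = 63000/2200 = 28.64 MPa.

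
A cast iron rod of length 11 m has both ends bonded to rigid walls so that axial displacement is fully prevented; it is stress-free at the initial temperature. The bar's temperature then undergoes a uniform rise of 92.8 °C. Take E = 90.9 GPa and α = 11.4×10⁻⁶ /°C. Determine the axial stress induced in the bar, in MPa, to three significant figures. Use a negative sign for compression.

-96.2 MPa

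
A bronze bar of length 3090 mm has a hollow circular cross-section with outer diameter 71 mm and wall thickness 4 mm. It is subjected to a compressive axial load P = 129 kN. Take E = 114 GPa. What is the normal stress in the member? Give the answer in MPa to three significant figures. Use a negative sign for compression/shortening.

A = 841.9 mm².
σ = N/A = -129000/841.9 = -153.2 MPa.

-153 MPa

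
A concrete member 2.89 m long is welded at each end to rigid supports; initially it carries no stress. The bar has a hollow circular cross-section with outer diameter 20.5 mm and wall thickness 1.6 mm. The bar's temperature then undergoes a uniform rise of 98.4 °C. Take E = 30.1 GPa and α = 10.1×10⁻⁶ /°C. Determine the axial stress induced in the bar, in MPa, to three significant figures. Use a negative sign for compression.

Free thermal expansion αLΔT = 10.1e-6 · 2890 · 98.4 = 2.872 mm.
The walls impose strain ε = −(2.872)/2890 = -9.9384e-04; σ = Eε = 30100 · -9.9384e-04 = -29.91 MPa.

-29.9 MPa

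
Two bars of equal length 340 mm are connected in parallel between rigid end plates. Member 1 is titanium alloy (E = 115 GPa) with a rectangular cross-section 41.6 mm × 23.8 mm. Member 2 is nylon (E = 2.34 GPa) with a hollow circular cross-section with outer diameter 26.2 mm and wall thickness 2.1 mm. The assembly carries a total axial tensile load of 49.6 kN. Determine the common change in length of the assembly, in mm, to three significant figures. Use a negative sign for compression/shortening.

A_1 = 990.1 mm².
A_2 = 159 mm².
Equal strain + equilibrium ⇒ each member carries load in proportion to AE: A₁E₁ = 113900000 N, A₂E₂ = 372100 N, ΣAE = 114200000 N.
δ = PL/ΣAE = 49600·340/114200000 = 0.1476 mm.

0.148 mm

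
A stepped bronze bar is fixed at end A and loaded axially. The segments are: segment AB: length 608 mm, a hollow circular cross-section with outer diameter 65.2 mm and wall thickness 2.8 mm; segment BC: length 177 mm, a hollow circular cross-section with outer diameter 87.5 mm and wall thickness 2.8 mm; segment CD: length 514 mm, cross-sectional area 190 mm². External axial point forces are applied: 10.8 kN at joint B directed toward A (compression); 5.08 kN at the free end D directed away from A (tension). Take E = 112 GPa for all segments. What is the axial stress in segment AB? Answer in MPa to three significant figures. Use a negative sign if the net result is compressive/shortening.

Internal axial forces (sectioning from the free end, tension +): N_CD = 5.08 kN, N_BC = 5.08 kN, N_AB = -5.72 kN.
A_AB = 548.9 mm².
σ_AB = N_AB/A_AB = -5720/548.9 = -10.42 MPa.

-10.4 MPa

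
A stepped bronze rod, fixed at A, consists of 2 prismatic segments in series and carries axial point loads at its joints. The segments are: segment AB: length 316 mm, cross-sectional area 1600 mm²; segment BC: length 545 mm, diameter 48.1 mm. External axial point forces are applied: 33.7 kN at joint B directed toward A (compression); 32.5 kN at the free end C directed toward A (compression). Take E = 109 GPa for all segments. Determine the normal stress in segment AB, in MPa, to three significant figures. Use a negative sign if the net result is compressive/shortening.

Internal axial forces (sectioning from the free end, tension +): N_BC = -32.5 kN, N_AB = -66.2 kN.
σ_AB = N_AB/A_AB = -66200/1600 = -41.38 MPa.

-41.4 MPa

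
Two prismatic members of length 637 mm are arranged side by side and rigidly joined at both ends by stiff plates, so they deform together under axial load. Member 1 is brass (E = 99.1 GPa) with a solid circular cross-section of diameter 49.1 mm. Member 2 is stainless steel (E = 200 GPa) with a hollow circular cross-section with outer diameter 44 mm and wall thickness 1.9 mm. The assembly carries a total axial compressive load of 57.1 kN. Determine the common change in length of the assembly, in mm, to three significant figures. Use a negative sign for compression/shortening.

-0.153 mm

A_1 = 1893 mm².
A_2 = 251.3 mm².
Equal strain + equilibrium ⇒ each member carries load in proportion to AE: A₁E₁ = 187600000 N, A₂E₂ = 50260000 N, ΣAE = 237900000 N.
δ = PL/ΣAE = -57100·637/237900000 = -0.1529 mm.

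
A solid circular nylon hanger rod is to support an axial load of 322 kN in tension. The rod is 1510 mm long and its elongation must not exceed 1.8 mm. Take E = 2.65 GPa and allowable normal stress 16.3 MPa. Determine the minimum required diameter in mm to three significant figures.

Required area A ≥ P/σ_allow = 322000/16.3 = 19750 mm².
For a solid circular section, d ≥ √(4A/π) = 158.6 mm.
Elongation limit: A ≥ PL/(Eδ_allow) = 322000·1510/(2650·1.8) = 101900 mm² ⇒ d ≥ 360.3 mm.
The elongation limit governs.

360 mm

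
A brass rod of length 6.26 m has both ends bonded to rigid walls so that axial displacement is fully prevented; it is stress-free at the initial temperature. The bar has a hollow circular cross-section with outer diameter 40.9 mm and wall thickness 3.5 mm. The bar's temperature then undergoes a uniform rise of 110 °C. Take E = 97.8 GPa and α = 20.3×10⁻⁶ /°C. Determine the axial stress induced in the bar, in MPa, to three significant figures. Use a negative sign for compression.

Free thermal expansion αLΔT = 20.3e-6 · 6260 · 110 = 13.98 mm.
The walls impose strain ε = −(13.98)/6260 = -2.2330e-03; σ = Eε = 97800 · -2.2330e-03 = -218.4 MPa.

-218 MPa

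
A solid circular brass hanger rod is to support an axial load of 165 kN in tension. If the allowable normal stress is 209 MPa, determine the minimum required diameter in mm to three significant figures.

31.7 mm

Required area A ≥ P/σ_allow = 165000/209 = 789.5 mm².
For a solid circular section, d ≥ √(4A/π) = 31.7 mm.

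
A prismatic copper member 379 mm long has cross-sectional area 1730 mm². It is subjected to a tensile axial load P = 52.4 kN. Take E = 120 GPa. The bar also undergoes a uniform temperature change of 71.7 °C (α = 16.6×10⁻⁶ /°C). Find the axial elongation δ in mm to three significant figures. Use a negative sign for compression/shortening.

δ_mech = NL/(AE) = 52400·379/(1730·120000) = 0.09566 mm.
δ_thermal = αLΔT = 16.6e-6·379·71.7 = 0.4511 mm.
δ = δ_mech + δ_thermal = 0.5468 mm.

0.547 mm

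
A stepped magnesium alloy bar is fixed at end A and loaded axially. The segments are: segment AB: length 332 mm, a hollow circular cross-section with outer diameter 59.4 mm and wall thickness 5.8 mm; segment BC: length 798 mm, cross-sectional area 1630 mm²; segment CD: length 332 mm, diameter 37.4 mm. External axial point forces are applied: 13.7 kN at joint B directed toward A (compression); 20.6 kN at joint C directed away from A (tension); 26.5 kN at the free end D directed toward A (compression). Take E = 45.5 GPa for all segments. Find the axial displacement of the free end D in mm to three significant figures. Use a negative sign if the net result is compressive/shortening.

-0.386 mm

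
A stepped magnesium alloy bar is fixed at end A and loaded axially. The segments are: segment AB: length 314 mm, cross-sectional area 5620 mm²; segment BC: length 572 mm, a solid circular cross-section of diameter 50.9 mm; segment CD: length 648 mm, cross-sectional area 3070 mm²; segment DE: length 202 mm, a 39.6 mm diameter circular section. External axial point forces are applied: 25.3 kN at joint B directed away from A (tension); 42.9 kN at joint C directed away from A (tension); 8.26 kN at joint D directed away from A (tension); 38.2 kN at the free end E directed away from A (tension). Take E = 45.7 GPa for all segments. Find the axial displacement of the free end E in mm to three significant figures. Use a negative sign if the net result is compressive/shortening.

1.04 mm

Internal axial forces (sectioning from the free end, tension +): N_DE = 38.2 kN, N_CD = 46.46 kN, N_BC = 89.36 kN, N_AB = 114.7 kN.
A_BC = 2035 mm².
A_DE = 1232 mm².
δ_AB = 114700·314/(5620·45700) = 0.1402 mm
δ_BC = 89360·572/(2035·45700) = 0.5497 mm
δ_CD = 46460·648/(3070·45700) = 0.2146 mm
δ_DE = 38200·202/(1232·45700) = 0.1371 mm
δ = Σδ_i = 1.042 mm.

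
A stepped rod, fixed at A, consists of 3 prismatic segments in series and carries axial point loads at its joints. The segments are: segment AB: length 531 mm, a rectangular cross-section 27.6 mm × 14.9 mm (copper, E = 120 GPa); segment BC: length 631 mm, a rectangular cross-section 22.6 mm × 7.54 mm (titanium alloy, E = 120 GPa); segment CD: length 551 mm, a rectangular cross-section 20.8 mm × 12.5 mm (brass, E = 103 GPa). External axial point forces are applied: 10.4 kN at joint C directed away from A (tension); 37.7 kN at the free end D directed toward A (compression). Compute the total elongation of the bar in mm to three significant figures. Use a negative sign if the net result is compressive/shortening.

-1.91 mm

Internal axial forces (sectioning from the free end, tension +): N_CD = -37.7 kN, N_BC = -27.3 kN, N_AB = -27.3 kN.
A_AB = 411.2 mm².
A_BC = 170.4 mm².
A_CD = 260 mm².
δ_AB = -27300·531/(411.2·120000) = -0.2938 mm
δ_BC = -27300·631/(170.4·120000) = -0.8424 mm
δ_CD = -37700·551/(260·103000) = -0.7757 mm
δ = Σδ_i = -1.912 mm.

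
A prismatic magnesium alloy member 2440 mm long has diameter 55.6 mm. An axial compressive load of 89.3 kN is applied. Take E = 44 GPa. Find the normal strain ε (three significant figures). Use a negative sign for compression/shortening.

-8.36e-04

A = 2428 mm².
σ = N/A = -36.78 MPa; ε = σ/E = -36.78/44000 = -8.359e-04.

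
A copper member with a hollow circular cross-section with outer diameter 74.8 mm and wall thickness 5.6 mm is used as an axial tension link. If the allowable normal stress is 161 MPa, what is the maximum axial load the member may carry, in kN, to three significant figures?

196 kN

A = 1217 mm².
P_max = σ_allow · A = 161 · 1217 = 196000 N = 196 kN.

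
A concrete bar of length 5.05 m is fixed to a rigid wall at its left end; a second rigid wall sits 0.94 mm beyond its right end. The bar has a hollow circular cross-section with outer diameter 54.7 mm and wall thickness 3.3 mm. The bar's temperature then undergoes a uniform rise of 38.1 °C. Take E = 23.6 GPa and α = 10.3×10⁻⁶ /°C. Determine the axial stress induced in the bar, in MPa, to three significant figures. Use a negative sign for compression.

-4.87 MPa

Free thermal expansion αLΔT = 10.3e-6 · 5050 · 38.1 = 1.982 mm.
The walls engage after the gap closes; constrained expansion = 1.982 − 0.94 = 1.042 mm.
The walls impose strain ε = −(1.042)/5050 = -2.0629e-04; σ = Eε = 23600 · -2.0629e-04 = -4.868 MPa.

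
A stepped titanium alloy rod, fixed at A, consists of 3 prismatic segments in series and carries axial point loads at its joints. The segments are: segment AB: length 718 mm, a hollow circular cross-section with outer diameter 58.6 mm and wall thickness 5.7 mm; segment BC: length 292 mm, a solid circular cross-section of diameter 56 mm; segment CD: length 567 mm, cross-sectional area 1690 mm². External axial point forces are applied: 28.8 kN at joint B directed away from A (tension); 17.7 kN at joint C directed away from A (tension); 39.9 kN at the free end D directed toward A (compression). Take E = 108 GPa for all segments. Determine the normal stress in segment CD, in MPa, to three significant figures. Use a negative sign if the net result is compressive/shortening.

Internal axial forces (sectioning from the free end, tension +): N_CD = -39.9 kN, N_BC = -22.2 kN, N_AB = 6.6 kN.
σ_CD = N_CD/A_CD = -39900/1690 = -23.61 MPa.

-23.6 MPa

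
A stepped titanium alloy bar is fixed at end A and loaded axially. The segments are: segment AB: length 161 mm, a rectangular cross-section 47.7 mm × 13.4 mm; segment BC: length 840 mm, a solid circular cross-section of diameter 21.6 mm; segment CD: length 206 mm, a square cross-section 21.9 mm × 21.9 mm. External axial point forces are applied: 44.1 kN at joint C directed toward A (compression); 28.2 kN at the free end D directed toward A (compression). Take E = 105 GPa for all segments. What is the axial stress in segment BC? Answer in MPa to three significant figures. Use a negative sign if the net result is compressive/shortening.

Internal axial forces (sectioning from the free end, tension +): N_CD = -28.2 kN, N_BC = -72.3 kN, N_AB = -72.3 kN.
A_BC = 366.4 mm².
σ_BC = N_BC/A_BC = -72300/366.4 = -197.3 MPa.

-197 MPa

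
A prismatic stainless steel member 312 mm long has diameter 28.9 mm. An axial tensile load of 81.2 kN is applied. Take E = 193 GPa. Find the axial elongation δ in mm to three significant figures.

0.200 mm

A = 656 mm².
δ_mech = NL/(AE) = 81200·312/(656·193000) = 0.2001 mm.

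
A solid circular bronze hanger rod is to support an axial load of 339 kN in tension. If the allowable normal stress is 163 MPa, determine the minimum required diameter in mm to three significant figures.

Required area A ≥ P/σ_allow = 339000/163 = 2080 mm².
For a solid circular section, d ≥ √(4A/π) = 51.46 mm.

51.5 mm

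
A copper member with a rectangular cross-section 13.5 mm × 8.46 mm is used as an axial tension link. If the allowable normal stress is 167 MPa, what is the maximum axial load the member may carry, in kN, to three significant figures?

19.1 kN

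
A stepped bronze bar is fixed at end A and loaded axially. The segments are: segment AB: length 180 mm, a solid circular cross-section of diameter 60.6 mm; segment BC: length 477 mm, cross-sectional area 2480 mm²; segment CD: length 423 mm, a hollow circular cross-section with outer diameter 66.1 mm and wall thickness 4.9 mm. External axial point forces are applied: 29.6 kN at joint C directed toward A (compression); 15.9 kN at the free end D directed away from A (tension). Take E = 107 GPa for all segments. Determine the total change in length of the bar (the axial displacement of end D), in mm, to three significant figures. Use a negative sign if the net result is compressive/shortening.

0.0341 mm

Internal axial forces (sectioning from the free end, tension +): N_CD = 15.9 kN, N_BC = -13.7 kN, N_AB = -13.7 kN.
A_AB = 2884 mm².
A_CD = 942.1 mm².
δ_AB = -13700·180/(2884·107000) = -0.007991 mm
δ_BC = -13700·477/(2480·107000) = -0.02463 mm
δ_CD = 15900·423/(942.1·107000) = 0.06672 mm
δ = Σδ_i = 0.0341 mm.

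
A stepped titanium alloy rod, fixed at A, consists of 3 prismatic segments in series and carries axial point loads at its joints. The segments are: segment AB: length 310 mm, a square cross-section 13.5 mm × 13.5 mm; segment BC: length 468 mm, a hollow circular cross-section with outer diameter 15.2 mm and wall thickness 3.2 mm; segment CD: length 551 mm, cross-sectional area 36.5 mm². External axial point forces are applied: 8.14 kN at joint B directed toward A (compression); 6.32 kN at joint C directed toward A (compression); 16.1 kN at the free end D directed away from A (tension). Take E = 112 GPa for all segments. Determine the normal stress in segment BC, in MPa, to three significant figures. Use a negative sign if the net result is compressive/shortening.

81.1 MPa

Internal axial forces (sectioning from the free end, tension +): N_CD = 16.1 kN, N_BC = 9.78 kN, N_AB = 1.64 kN.
A_BC = 120.6 mm².
σ_BC = N_BC/A_BC = 9780/120.6 = 81.07 MPa.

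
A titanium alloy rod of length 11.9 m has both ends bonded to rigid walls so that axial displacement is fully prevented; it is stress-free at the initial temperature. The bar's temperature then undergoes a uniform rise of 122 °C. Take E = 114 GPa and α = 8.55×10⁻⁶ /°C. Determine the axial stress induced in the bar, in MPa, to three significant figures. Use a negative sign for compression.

Free thermal expansion αLΔT = 8.55e-6 · 11900 · 122 = 12.41 mm.
The walls impose strain ε = −(12.41)/11900 = -1.0431e-03; σ = Eε = 114000 · -1.0431e-03 = -118.9 MPa.

-119 MPa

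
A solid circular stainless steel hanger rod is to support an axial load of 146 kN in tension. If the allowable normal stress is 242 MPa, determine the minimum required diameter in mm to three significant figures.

Required area A ≥ P/σ_allow = 146000/242 = 603.3 mm².
For a solid circular section, d ≥ √(4A/π) = 27.72 mm.

27.7 mm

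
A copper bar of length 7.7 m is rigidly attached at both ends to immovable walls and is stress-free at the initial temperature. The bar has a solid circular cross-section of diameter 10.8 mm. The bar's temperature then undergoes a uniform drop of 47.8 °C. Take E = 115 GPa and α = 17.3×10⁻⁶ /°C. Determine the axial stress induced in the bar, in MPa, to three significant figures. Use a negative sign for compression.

Free thermal expansion αLΔT = 17.3e-6 · 7700 · -47.8 = -6.367 mm.
The walls impose strain ε = −(-6.367)/7700 = 8.2694e-04; σ = Eε = 115000 · 8.2694e-04 = 95.1 MPa.

95.1 MPa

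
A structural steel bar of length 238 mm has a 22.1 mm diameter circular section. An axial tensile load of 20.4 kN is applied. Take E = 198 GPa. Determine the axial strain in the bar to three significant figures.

2.69e-04

A = 383.6 mm².
σ = N/A = 53.18 MPa; ε = σ/E = 53.18/198000 = 2.686e-04.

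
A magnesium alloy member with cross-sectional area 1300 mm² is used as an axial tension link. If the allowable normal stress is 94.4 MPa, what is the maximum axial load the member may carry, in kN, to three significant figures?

123 kN

P_max = σ_allow · A = 94.4 · 1300 = 122700 N = 122.7 kN.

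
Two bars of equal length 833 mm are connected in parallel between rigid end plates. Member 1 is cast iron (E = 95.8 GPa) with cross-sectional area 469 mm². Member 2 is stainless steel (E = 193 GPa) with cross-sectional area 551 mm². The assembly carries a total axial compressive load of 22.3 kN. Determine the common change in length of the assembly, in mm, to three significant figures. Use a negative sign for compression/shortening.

-0.123 mm

Equal strain + equilibrium ⇒ each member carries load in proportion to AE: A₁E₁ = 44930000 N, A₂E₂ = 106300000 N, ΣAE = 151300000 N.
δ = PL/ΣAE = -22300·833/151300000 = -0.1228 mm.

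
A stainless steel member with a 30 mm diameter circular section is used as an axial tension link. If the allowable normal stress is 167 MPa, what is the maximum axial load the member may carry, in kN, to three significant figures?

A = 706.9 mm².
P_max = σ_allow · A = 167 · 706.9 = 118000 N = 118 kN.

118 kN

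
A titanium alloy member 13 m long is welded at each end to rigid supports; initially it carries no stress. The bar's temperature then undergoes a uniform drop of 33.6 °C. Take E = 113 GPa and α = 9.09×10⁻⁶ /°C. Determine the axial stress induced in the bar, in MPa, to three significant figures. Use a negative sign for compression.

Free thermal expansion αLΔT = 9.09e-6 · 13000 · -33.6 = -3.971 mm.
The walls impose strain ε = −(-3.971)/13000 = 3.0542e-04; σ = Eε = 113000 · 3.0542e-04 = 34.51 MPa.

34.5 MPa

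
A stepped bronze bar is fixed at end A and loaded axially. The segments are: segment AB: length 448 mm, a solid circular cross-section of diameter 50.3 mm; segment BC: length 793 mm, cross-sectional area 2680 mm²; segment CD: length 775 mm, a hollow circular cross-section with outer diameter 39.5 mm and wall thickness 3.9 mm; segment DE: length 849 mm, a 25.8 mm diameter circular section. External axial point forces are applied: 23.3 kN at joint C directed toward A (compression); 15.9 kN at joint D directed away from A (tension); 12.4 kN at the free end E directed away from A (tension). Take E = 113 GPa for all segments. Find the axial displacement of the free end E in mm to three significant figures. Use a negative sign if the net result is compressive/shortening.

0.646 mm

Internal axial forces (sectioning from the free end, tension +): N_DE = 12.4 kN, N_CD = 28.3 kN, N_BC = 5 kN, N_AB = 5 kN.
A_AB = 1987 mm².
A_CD = 436.2 mm².
A_DE = 522.8 mm².
δ_AB = 5000·448/(1987·113000) = 0.009976 mm
δ_BC = 5000·793/(2680·113000) = 0.01309 mm
δ_CD = 28300·775/(436.2·113000) = 0.445 mm
δ_DE = 12400·849/(522.8·113000) = 0.1782 mm
δ = Σδ_i = 0.6463 mm.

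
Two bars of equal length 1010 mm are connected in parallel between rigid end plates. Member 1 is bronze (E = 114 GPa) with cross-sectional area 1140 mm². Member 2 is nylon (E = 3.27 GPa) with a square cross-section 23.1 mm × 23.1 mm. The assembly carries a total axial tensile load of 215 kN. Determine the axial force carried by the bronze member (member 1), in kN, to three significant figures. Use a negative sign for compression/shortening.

212 kN

A_2 = 533.6 mm².
Equal strain + equilibrium ⇒ each member carries load in proportion to AE: A₁E₁ = 130000000 N, A₂E₂ = 1745000 N, ΣAE = 131700000 N.
F₁ = P·A₁E₁/ΣAE = 215000·130000000/131700000 = 212200 N.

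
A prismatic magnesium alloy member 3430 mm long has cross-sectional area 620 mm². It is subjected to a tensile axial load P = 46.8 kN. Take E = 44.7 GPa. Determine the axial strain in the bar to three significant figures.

0.00169

σ = N/A = 75.48 MPa; ε = σ/E = 75.48/44700 = 1.689e-03.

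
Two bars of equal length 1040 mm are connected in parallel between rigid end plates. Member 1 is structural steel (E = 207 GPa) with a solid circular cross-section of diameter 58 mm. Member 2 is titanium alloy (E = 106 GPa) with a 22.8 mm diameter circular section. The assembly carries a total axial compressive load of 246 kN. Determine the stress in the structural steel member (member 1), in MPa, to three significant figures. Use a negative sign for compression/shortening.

A_1 = 2642 mm².
A_2 = 408.3 mm².
Equal strain + equilibrium ⇒ each member carries load in proportion to AE: A₁E₁ = 546900000 N, A₂E₂ = 43280000 N, ΣAE = 590200000 N.
σ₁ = P·E₁/ΣAE = -246000·207000/590200000 = -86.28 MPa.

-86.3 MPa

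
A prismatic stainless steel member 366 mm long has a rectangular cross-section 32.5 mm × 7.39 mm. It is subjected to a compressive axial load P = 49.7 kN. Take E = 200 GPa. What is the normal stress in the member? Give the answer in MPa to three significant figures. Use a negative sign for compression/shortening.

-207 MPa

A = 240.2 mm².
σ = N/A = -49700/240.2 = -206.9 MPa.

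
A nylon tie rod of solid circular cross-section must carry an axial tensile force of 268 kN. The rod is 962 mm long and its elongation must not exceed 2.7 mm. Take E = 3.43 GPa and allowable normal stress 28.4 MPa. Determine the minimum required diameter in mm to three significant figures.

188 mm

Required area A ≥ P/σ_allow = 268000/28.4 = 9437 mm².
For a solid circular section, d ≥ √(4A/π) = 109.6 mm.
Elongation limit: A ≥ PL/(Eδ_allow) = 268000·962/(3430·2.7) = 27840 mm² ⇒ d ≥ 188.3 mm.
The elongation limit governs.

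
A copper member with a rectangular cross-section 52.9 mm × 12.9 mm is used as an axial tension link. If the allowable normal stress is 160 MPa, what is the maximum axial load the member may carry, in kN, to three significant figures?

109 kN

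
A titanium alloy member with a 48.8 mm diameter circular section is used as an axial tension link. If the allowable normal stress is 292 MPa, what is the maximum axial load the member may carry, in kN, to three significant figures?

546 kN

A = 1870 mm².
P_max = σ_allow · A = 292 · 1870 = 546200 N = 546.2 kN.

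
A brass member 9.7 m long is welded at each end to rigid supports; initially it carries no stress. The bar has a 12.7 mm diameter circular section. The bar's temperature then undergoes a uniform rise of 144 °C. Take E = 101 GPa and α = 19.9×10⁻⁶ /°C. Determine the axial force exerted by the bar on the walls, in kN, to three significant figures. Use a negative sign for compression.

Free thermal expansion αLΔT = 19.9e-6 · 9700 · 144 = 27.8 mm.
The walls impose strain ε = −(27.8)/9700 = -2.8656e-03; σ = Eε = 101000 · -2.8656e-03 = -289.4 MPa.
Wall reaction R = σ·A = -289.4·126.7 = -36660 N = -36.66 kN.

-36.7 kN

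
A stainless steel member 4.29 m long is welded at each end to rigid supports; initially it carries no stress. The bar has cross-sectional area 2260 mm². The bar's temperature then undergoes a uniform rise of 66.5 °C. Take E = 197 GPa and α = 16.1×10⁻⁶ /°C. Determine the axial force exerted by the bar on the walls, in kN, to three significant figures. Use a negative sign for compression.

Free thermal expansion αLΔT = 16.1e-6 · 4290 · 66.5 = 4.593 mm.
The walls impose strain ε = −(4.593)/4290 = -1.0707e-03; σ = Eε = 197000 · -1.0707e-03 = -210.9 MPa.
Wall reaction R = σ·A = -210.9·2260 = -476700 N = -476.7 kN.

-477 kN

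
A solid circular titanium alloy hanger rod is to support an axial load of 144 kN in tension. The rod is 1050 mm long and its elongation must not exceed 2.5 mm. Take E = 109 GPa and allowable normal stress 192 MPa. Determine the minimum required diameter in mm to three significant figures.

Required area A ≥ P/σ_allow = 144000/192 = 750 mm².
For a solid circular section, d ≥ √(4A/π) = 30.9 mm.
Elongation limit: A ≥ PL/(Eδ_allow) = 144000·1050/(109000·2.5) = 554.9 mm² ⇒ d ≥ 26.58 mm.
The stress limit governs.

30.9 mm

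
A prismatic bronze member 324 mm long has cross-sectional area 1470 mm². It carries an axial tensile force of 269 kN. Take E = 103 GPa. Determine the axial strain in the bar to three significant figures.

0.00178

σ = N/A = 183 MPa; ε = σ/E = 183/103000 = 1.777e-03.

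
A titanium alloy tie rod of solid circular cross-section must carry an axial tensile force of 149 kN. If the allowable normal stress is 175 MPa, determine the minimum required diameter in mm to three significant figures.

Required area A ≥ P/σ_allow = 149000/175 = 851.4 mm².
For a solid circular section, d ≥ √(4A/π) = 32.93 mm.

32.9 mm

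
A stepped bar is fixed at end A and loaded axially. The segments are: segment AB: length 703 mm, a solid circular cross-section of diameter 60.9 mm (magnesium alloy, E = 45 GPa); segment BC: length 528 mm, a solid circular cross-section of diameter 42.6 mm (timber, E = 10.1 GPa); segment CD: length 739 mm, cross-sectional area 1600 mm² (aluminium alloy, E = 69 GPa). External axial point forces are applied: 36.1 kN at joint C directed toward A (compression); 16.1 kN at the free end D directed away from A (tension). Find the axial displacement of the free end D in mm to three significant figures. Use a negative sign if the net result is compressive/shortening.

-0.733 mm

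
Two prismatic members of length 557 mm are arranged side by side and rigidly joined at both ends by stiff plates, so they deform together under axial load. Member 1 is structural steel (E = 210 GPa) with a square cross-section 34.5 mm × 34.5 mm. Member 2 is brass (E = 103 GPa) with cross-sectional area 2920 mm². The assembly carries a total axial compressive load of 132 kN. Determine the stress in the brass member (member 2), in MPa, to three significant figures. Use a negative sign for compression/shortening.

-24.7 MPa

A_1 = 1190 mm².
Equal strain + equilibrium ⇒ each member carries load in proportion to AE: A₁E₁ = 250000000 N, A₂E₂ = 300800000 N, ΣAE = 550700000 N.
σ₂ = P·E₂/ΣAE = -132000·103000/550700000 = -24.69 MPa.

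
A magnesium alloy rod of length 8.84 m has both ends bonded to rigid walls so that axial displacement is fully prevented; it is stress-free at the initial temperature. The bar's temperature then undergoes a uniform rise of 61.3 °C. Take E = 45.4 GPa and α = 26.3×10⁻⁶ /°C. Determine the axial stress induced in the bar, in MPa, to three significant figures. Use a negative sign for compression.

-73.2 MPa

Free thermal expansion αLΔT = 26.3e-6 · 8840 · 61.3 = 14.25 mm.
The walls impose strain ε = −(14.25)/8840 = -1.6122e-03; σ = Eε = 45400 · -1.6122e-03 = -73.19 MPa.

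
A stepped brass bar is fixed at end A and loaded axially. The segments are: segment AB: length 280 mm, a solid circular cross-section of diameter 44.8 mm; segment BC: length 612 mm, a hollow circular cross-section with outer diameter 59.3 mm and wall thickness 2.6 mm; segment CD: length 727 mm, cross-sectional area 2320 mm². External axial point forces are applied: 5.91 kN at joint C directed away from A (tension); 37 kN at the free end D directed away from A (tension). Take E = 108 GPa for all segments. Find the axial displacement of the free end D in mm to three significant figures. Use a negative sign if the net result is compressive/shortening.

0.703 mm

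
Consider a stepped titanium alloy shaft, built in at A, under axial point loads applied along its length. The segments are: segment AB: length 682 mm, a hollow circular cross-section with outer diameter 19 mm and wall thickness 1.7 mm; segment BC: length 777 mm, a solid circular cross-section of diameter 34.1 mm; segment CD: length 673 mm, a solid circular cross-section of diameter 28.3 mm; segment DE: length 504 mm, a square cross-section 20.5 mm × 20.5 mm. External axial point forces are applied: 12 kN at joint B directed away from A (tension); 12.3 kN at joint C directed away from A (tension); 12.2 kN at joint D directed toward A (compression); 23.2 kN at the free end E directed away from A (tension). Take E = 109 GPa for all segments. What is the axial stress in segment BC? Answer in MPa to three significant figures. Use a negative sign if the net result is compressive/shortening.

Internal axial forces (sectioning from the free end, tension +): N_DE = 23.2 kN, N_CD = 11 kN, N_BC = 23.3 kN, N_AB = 35.3 kN.
A_BC = 913.3 mm².
σ_BC = N_BC/A_BC = 23300/913.3 = 25.51 MPa.

25.5 MPa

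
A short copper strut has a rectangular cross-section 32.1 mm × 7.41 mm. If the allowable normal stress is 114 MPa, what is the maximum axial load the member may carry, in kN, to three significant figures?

27.1 kN

A = 237.9 mm².
P_max = σ_allow · A = 114 · 237.9 = 27120 N = 27.12 kN.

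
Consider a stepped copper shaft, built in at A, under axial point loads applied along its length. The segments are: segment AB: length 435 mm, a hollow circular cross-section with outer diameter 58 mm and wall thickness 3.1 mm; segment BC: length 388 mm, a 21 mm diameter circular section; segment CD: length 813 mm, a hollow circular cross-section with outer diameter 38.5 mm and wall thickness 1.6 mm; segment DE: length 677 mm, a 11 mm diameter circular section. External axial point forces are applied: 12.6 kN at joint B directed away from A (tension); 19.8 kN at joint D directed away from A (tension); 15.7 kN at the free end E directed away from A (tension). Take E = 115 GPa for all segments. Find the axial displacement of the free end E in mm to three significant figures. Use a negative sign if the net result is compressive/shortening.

3.01 mm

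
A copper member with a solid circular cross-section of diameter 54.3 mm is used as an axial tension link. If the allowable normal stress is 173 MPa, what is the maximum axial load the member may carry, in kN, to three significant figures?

401 kN

A = 2316 mm².
P_max = σ_allow · A = 173 · 2316 = 400600 N = 400.6 kN.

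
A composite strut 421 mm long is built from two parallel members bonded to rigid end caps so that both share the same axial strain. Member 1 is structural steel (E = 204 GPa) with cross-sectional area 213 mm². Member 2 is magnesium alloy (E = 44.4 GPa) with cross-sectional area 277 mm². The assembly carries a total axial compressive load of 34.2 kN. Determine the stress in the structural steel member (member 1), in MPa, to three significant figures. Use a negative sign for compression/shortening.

Equal strain + equilibrium ⇒ each member carries load in proportion to AE: A₁E₁ = 43450000 N, A₂E₂ = 12300000 N, ΣAE = 55750000 N.
σ₁ = P·E₁/ΣAE = -34200·204000/55750000 = -125.1 MPa.

-125 MPa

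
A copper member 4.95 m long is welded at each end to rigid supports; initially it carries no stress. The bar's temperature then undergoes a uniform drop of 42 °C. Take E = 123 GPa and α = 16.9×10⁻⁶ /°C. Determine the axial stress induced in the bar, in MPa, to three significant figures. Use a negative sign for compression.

Free thermal expansion αLΔT = 16.9e-6 · 4950 · -42 = -3.514 mm.
The walls impose strain ε = −(-3.514)/4950 = 7.0980e-04; σ = Eε = 123000 · 7.0980e-04 = 87.31 MPa.

87.3 MPa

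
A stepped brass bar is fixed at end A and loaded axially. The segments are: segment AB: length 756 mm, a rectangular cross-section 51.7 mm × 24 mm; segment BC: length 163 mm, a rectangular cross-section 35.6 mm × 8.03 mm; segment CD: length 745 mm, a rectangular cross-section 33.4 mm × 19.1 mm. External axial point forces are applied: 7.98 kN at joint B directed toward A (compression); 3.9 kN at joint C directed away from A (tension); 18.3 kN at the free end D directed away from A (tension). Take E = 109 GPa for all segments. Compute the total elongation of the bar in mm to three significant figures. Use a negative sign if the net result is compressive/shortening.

0.392 mm

Internal axial forces (sectioning from the free end, tension +): N_CD = 18.3 kN, N_BC = 22.2 kN, N_AB = 14.22 kN.
A_AB = 1241 mm².
A_BC = 285.9 mm².
A_CD = 637.9 mm².
δ_AB = 14220·756/(1241·109000) = 0.07949 mm
δ_BC = 22200·163/(285.9·109000) = 0.1161 mm
δ_CD = 18300·745/(637.9·109000) = 0.1961 mm
δ = Σδ_i = 0.3917 mm.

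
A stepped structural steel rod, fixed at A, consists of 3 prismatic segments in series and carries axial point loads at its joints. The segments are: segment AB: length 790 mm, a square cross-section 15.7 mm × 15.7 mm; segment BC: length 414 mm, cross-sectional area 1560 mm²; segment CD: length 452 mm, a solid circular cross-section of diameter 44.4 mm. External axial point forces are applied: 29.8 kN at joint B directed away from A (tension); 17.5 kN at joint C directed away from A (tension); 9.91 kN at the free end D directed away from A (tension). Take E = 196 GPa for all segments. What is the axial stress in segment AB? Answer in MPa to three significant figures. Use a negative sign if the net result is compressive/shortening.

232 MPa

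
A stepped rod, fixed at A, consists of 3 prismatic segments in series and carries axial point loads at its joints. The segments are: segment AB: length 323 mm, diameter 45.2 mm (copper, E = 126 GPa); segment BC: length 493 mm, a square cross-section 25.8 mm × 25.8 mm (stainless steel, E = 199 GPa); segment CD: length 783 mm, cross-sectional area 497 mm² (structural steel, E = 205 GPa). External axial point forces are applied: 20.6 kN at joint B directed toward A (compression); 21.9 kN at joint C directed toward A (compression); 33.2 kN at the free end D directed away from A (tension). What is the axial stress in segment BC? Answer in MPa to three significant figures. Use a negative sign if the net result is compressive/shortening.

17.0 MPa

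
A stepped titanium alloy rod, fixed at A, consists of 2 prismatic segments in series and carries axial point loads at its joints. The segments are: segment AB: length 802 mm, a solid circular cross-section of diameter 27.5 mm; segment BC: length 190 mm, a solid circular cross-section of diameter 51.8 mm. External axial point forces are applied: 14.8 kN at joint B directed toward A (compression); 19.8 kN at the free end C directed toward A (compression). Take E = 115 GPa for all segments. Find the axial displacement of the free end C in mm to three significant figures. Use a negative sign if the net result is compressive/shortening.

Internal axial forces (sectioning from the free end, tension +): N_BC = -19.8 kN, N_AB = -34.6 kN.
A_AB = 594 mm².
A_BC = 2107 mm².
δ_AB = -34600·802/(594·115000) = -0.4063 mm
δ_BC = -19800·190/(2107·115000) = -0.01552 mm
δ = Σδ_i = -0.4218 mm.

-0.422 mm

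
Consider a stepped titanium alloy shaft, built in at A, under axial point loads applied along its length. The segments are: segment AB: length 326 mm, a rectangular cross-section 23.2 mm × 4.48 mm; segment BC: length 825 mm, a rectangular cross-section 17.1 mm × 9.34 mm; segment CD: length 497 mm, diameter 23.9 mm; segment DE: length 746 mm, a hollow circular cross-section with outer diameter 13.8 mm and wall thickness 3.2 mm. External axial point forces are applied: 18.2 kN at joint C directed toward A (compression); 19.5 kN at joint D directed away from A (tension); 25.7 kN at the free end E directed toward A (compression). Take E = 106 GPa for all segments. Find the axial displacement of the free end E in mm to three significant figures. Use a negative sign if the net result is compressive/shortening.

Internal axial forces (sectioning from the free end, tension +): N_DE = -25.7 kN, N_CD = -6.2 kN, N_BC = -24.4 kN, N_AB = -24.4 kN.
A_AB = 103.9 mm².
A_BC = 159.7 mm².
A_CD = 448.6 mm².
A_DE = 106.6 mm².
δ_AB = -24400·326/(103.9·106000) = -0.722 mm
δ_BC = -24400·825/(159.7·106000) = -1.189 mm
δ_CD = -6200·497/(448.6·106000) = -0.0648 mm
δ_DE = -25700·746/(106.6·106000) = -1.697 mm
δ = Σδ_i = -3.673 mm.

-3.67 mm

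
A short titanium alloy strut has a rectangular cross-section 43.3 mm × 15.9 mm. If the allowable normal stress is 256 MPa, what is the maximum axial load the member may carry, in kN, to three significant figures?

176 kN

A = 688.5 mm².
P_max = σ_allow · A = 256 · 688.5 = 176200 N = 176.2 kN.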